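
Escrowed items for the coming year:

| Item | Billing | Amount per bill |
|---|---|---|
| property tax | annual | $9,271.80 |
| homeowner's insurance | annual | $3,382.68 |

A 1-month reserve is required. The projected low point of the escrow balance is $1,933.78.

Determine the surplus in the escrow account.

$879.24

Property tax: $9,271.80 per year
Homeowner's insurance: $3,382.68 per year
Annual escrow total = $9,271.80 + $3,382.68 = $12,654.48
Monthly = $12,654.48 / 12 = $1,054.54
Cushion = 1 × $1,054.54 = $1,054.54
Excess over cushion: $1,933.78 − $1,054.54 = $879.24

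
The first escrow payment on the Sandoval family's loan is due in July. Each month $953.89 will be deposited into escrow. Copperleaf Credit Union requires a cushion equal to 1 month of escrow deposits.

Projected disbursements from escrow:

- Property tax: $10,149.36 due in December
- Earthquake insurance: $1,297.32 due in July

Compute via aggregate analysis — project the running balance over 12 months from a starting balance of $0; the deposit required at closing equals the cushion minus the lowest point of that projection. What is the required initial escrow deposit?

$6,677.23

Cushion = 1 × $953.89 = $953.89
Trial balance (start $0, +$953.89 each month, − disbursements):
  Jul: +$953.89 − $1,297.32 → -$343.43
  Aug: +$953.89 → $610.46
  Sep: +$953.89 → $1,564.35
  Oct: +$953.89 → $2,518.24
  Nov: +$953.89 → $3,472.13
  Dec: +$953.89 − $10,149.36 → -$5,723.34
  Jan: +$953.89 → -$4,769.45
  Feb: +$953.89 → -$3,815.56
  Mar: +$953.89 → -$2,861.67
  Apr: +$953.89 → -$1,907.78
  May: +$953.89 → -$953.89
  Jun: +$953.89 → $0.00
Lowest trial balance = -$5,723.34 (Dec)
Initial deposit = cushion − low point = $953.89 − (-$5,723.34) = $6,677.23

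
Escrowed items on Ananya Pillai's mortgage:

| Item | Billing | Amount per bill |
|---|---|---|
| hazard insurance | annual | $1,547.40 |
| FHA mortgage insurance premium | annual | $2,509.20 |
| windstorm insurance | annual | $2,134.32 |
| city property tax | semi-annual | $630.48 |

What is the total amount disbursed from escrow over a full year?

$7,451.88

Hazard insurance — $1,547.40/yr
FHA mortgage insurance premium — $2,509.20/yr
Windstorm insurance — $2,134.32/yr
City property tax — $630.48 × 2 = $1,260.96/yr
Combined annual = $1,547.40 + $2,509.20 + $2,134.32 + $1,260.96 = $7,451.88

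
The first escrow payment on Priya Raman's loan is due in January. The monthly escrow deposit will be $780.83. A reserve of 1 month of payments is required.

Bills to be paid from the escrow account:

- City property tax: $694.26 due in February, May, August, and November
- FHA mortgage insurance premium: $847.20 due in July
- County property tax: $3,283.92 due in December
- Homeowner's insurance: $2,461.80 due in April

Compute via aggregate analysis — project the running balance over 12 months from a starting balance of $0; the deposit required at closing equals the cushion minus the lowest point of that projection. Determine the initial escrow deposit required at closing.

$813.57

Cushion = 1 × $780.83 = $780.83
Trial balance (start $0, +$780.83 each month, − disbursements):
  Jan: +$780.83 → $780.83
  Feb: +$780.83 − $694.26 → $867.40
  Mar: +$780.83 → $1,648.23
  Apr: +$780.83 − $2,461.80 → -$32.74
  May: +$780.83 − $694.26 → $53.83
  Jun: +$780.83 → $834.66
  Jul: +$780.83 − $847.20 → $768.29
  Aug: +$780.83 − $694.26 → $854.86
  Sep: +$780.83 → $1,635.69
  Oct: +$780.83 → $2,416.52
  Nov: +$780.83 − $694.26 → $2,503.09
  Dec: +$780.83 − $3,283.92 → $0.00
Lowest trial balance = -$32.74 (Apr)
Initial deposit = cushion − low point = $780.83 − (-$32.74) = $813.57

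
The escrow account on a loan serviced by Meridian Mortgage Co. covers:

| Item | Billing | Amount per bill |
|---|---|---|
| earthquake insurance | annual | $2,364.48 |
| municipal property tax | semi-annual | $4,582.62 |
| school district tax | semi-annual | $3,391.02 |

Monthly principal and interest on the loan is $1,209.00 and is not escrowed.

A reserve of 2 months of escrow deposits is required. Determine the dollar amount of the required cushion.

Earthquake insurance = $2,364.48 per year
Municipal property tax = $4,582.62 × 2 = $9,165.24 per year
School district tax = $3,391.02 × 2 = $6,782.04 per year
Yearly total = $2,364.48 + $9,165.24 + $6,782.04 = $18,311.76
Per month = $18,311.76 / 12 = $1,525.98
Cushion = 2 × $1,525.98 = $3,051.96

$3,051.96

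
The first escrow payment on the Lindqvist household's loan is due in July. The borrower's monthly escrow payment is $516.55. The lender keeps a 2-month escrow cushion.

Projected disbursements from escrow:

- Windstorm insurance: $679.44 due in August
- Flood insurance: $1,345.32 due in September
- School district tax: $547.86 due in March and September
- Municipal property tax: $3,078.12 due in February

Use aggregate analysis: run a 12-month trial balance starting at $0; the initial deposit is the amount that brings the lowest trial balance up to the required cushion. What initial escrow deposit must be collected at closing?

Cushion = 2 × $516.55 = $1,033.10
Trial balance (start $0, +$516.55 each month, − disbursements):
  Jul: +$516.55 → $516.55
  Aug: +$516.55 − $679.44 → $353.66
  Sep: +$516.55 − $1,893.18 → -$1,022.97
  Oct: +$516.55 → -$506.42
  Nov: +$516.55 → $10.13
  Dec: +$516.55 → $526.68
  Jan: +$516.55 → $1,043.23
  Feb: +$516.55 − $3,078.12 → -$1,518.34
  Mar: +$516.55 − $547.86 → -$1,549.65
  Apr: +$516.55 → -$1,033.10
  May: +$516.55 → -$516.55
  Jun: +$516.55 → $0.00
Lowest trial balance = -$1,549.65 (Mar)
Initial deposit = cushion − low point = $1,033.10 − (-$1,549.65) = $2,582.75

$2,582.75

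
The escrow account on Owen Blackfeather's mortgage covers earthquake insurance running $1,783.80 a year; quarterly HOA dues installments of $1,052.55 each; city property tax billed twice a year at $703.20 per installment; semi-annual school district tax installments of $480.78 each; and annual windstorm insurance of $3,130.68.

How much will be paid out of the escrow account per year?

$11,492.64

Earthquake insurance — $1,783.80
HOA dues — $1,052.55 × 4 = $4,210.20
City property tax — $703.20 × 2 = $1,406.40
School district tax — $480.78 × 2 = $961.56
Windstorm insurance — $3,130.68
Annual escrow total = $11,492.64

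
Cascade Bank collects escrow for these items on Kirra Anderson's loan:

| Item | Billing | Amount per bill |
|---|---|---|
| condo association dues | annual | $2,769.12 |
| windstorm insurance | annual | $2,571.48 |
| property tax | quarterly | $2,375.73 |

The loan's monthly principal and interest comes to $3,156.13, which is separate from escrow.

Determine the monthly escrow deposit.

Condo association dues — $2,769.12 annually
Windstorm insurance — $2,571.48 annually
Property tax — $2,375.73 × 4 = $9,502.92 annually
Yearly total = $2,769.12 + $2,571.48 + $9,502.92 = $14,843.52
Monthly escrow = $14,843.52 / 12 = $1,236.96

$1,236.96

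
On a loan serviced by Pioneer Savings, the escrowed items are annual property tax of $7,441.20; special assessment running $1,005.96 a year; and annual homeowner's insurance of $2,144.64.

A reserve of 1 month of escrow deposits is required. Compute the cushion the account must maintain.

Property tax — $7,441.20 per year
Special assessment — $1,005.96 per year
Homeowner's insurance — $2,144.64 per year
Combined annual = $7,441.20 + $1,005.96 + $2,144.64 = $10,591.80
Monthly = $10,591.80 / 12 = $882.65
Cushion = 1 × $882.65 = $882.65

$882.65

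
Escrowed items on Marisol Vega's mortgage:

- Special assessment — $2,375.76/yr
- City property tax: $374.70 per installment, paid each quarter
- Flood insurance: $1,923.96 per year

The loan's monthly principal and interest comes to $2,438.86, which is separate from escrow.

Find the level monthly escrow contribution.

$483.21

Special assessment: $2,375.76 per year
City property tax: $374.70 × 4 = $1,498.80 per year
Flood insurance: $1,923.96 per year
Total per year = $2,375.76 + $1,498.80 + $1,923.96 = $5,798.52
Monthly escrow = $5,798.52 / 12 = $483.21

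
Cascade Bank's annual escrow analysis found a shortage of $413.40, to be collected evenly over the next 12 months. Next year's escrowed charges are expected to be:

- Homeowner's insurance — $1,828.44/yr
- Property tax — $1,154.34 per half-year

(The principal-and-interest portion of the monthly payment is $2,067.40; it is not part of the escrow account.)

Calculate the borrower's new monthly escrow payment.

$379.21

Homeowner's insurance — $1,828.44/yr
Property tax — $1,154.34 × 2 = $2,308.68/yr
Combined annual = $1,828.44 + $2,308.68 = $4,137.12
Monthly escrow = $4,137.12 / 12 = $344.76
Monthly shortage recovery: $413.40 ÷ 12 = $34.45
New monthly escrow = $344.76 + $34.45 = $379.21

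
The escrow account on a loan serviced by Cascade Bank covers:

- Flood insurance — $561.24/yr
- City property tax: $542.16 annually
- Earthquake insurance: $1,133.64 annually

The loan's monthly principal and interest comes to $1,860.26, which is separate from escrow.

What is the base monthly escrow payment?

Flood insurance: $561.24
City property tax: $542.16
Earthquake insurance: $1,133.64
Combined annual = $561.24 + $542.16 + $1,133.64 = $2,237.04
Per month = $2,237.04 / 12 = $186.42

$186.42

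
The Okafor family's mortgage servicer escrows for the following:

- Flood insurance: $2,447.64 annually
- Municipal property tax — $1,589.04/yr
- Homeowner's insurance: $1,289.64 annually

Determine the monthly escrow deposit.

$443.86

Flood insurance: $2,447.64
Municipal property tax: $1,589.04
Homeowner's insurance: $1,289.64
Yearly total = $2,447.64 + $1,589.04 + $1,289.64 = $5,326.32
Base monthly escrow = $5,326.32 ÷ 12 = $443.86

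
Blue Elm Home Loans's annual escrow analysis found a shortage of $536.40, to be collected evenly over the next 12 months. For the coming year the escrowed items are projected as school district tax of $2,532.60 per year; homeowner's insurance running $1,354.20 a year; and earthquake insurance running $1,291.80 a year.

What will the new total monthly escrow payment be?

$476.25

School district tax = $2,532.60/yr
Homeowner's insurance = $1,354.20/yr
Earthquake insurance = $1,291.80/yr
Combined annual = $5,178.60
Monthly escrow = $5,178.60 / 12 = $431.55
Shortage per month = $536.40 ÷ 12 = $44.70
Adjusted monthly = $431.55 + $44.70 = $476.25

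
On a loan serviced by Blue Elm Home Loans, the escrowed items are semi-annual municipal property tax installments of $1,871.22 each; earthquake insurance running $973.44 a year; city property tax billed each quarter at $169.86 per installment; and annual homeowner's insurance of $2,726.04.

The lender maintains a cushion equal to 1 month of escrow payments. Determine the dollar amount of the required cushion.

Municipal property tax = $1,871.22 × 2 = $3,742.44
Earthquake insurance = $973.44
City property tax = $169.86 × 4 = $679.44
Homeowner's insurance = $2,726.04
Total annual escrow = $3,742.44 + $973.44 + $679.44 + $2,726.04 = $8,121.36
Monthly escrow = $8,121.36 / 12 = $676.78
Cushion = 1 × $676.78 = $676.78

$676.78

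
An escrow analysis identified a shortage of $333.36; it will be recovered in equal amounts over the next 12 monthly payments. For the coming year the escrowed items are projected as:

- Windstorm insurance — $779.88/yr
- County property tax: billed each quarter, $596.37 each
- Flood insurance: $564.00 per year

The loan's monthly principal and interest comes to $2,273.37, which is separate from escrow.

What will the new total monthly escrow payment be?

$338.56

Windstorm insurance = $779.88 annually
County property tax = $596.37 × 4 = $2,385.48 annually
Flood insurance = $564.00 annually
Combined annual = $3,729.36
Monthly = $3,729.36 ÷ 12 = $310.78
Shortage per month = $333.36 ÷ 12 = $27.78
New monthly escrow = $310.78 + $27.78 = $338.56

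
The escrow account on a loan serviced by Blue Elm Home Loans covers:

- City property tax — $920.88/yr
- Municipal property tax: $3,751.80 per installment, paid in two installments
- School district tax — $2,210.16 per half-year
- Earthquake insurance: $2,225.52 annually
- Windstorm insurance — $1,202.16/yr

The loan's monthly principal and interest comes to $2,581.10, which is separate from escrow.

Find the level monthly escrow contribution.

City property tax: $920.88 annually
Municipal property tax: $3,751.80 × 2 = $7,503.60 annually
School district tax: $2,210.16 × 2 = $4,420.32 annually
Earthquake insurance: $2,225.52 annually
Windstorm insurance: $1,202.16 annually
Total per year = $920.88 + $7,503.60 + $4,420.32 + $2,225.52 + $1,202.16 = $16,272.48
Monthly = $16,272.48 ÷ 12 = $1,356.04

$1,356.04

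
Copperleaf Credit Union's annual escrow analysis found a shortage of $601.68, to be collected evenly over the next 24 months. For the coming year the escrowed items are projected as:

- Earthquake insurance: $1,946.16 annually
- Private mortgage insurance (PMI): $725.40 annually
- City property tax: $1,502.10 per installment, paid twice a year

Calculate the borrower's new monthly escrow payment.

Earthquake insurance: $1,946.16 per year
Private mortgage insurance (PMI): $725.40 per year
City property tax: $1,502.10 × 2 = $3,004.20 per year
Yearly total = $5,675.76
Base monthly escrow = $5,675.76 / 12 = $472.98
Monthly shortage recovery: $601.68 / 24 = $25.07
Adjusted monthly = $472.98 + $25.07 = $498.05

$498.05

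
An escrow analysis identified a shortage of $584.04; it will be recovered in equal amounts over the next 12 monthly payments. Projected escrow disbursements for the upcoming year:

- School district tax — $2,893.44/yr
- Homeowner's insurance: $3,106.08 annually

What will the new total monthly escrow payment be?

$548.63

School district tax: $2,893.44 per year
Homeowner's insurance: $3,106.08 per year
Combined annual = $2,893.44 + $3,106.08 = $5,999.52
Monthly = $5,999.52 / 12 = $499.96
Monthly shortage recovery: $584.04 ÷ 12 = $48.67
New monthly escrow = $499.96 + $48.67 = $548.63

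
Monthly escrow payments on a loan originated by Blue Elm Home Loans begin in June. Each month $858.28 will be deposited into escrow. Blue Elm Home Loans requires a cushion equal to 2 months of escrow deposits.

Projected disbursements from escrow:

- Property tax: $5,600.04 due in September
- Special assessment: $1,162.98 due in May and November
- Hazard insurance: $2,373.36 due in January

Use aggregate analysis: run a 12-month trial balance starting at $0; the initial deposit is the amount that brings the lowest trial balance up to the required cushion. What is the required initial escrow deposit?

$3,986.70

Cushion = 2 × $858.28 = $1,716.56
Trial balance (start $0, +$858.28 each month, − disbursements):
  Jun: +$858.28 → $858.28
  Jul: +$858.28 → $1,716.56
  Aug: +$858.28 → $2,574.84
  Sep: +$858.28 − $5,600.04 → -$2,166.92
  Oct: +$858.28 → -$1,308.64
  Nov: +$858.28 − $1,162.98 → -$1,613.34
  Dec: +$858.28 → -$755.06
  Jan: +$858.28 − $2,373.36 → -$2,270.14
  Feb: +$858.28 → -$1,411.86
  Mar: +$858.28 → -$553.58
  Apr: +$858.28 → $304.70
  May: +$858.28 − $1,162.98 → $0.00
Lowest trial balance = -$2,270.14 (Jan)
Initial deposit = cushion − low point = $1,716.56 − (-$2,270.14) = $3,986.70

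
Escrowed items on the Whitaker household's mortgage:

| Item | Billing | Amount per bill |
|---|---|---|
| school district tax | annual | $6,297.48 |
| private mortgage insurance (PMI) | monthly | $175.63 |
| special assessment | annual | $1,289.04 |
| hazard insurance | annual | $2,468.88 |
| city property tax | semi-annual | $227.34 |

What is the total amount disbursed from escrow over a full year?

School district tax — $6,297.48 per year
Private mortgage insurance (PMI) — $175.63 × 12 = $2,107.56 per year
Special assessment — $1,289.04 per year
Hazard insurance — $2,468.88 per year
City property tax — $227.34 × 2 = $454.68 per year
Combined annual = $12,617.64

$12,617.64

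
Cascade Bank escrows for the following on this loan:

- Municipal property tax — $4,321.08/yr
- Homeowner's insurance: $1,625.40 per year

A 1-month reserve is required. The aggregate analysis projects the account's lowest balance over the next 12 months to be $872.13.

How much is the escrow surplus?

$376.59

Municipal property tax — $4,321.08/yr
Homeowner's insurance — $1,625.40/yr
Yearly total = $4,321.08 + $1,625.40 = $5,946.48
Per month = $5,946.48 ÷ 12 = $495.54
Required reserve = 1 × $495.54 = $495.54
Surplus = $872.13 − $495.54 = $376.59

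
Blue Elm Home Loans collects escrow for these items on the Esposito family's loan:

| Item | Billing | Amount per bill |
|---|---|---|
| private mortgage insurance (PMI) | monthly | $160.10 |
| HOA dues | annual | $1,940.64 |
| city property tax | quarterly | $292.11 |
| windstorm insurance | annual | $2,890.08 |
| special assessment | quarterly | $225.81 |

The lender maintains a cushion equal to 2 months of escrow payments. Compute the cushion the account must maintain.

$1,470.60

Private mortgage insurance (PMI): $160.10 × 12 = $1,921.20
HOA dues: $1,940.64
City property tax: $292.11 × 4 = $1,168.44
Windstorm insurance: $2,890.08
Special assessment: $225.81 × 4 = $903.24
Annual escrow total = $1,921.20 + $1,940.64 + $1,168.44 + $2,890.08 + $903.24 = $8,823.60
Base monthly escrow = $8,823.60 / 12 = $735.30
Required cushion = 2 × $735.30 = $1,470.60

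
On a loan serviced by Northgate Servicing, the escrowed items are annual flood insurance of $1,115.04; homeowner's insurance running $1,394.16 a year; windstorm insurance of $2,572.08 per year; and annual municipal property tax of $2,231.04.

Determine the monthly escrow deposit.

$609.36

Flood insurance — $1,115.04 annually
Homeowner's insurance — $1,394.16 annually
Windstorm insurance — $2,572.08 annually
Municipal property tax — $2,231.04 annually
Total per year = $1,115.04 + $1,394.16 + $2,572.08 + $2,231.04 = $7,312.32
Base monthly escrow = $7,312.32 ÷ 12 = $609.36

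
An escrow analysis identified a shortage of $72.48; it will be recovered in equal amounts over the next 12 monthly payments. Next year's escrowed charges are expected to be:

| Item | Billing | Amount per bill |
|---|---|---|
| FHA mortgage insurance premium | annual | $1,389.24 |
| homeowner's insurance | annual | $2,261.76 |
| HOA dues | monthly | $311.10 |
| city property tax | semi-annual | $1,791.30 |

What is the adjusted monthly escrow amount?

$919.94

FHA mortgage insurance premium: $1,389.24 annually
Homeowner's insurance: $2,261.76 annually
HOA dues: $311.10 × 12 = $3,733.20 annually
City property tax: $1,791.30 × 2 = $3,582.60 annually
Combined annual = $1,389.24 + $2,261.76 + $3,733.20 + $3,582.60 = $10,966.80
Base monthly escrow = $10,966.80 / 12 = $913.90
Shortage spread = $72.48 / 12 = $6.04/mo
New monthly escrow = $913.90 + $6.04 = $919.94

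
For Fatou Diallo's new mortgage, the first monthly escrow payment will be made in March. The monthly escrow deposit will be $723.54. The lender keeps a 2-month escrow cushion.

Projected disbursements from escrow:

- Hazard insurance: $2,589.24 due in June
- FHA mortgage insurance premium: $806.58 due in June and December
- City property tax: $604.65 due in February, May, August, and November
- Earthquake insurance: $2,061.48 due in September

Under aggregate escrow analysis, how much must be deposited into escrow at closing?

$3,048.90

Cushion = 2 × $723.54 = $1,447.08
Trial balance (start $0, +$723.54 each month, − disbursements):
  Mar: +$723.54 → $723.54
  Apr: +$723.54 → $1,447.08
  May: +$723.54 − $604.65 → $1,565.97
  Jun: +$723.54 − $3,395.82 → -$1,106.31
  Jul: +$723.54 → -$382.77
  Aug: +$723.54 − $604.65 → -$263.88
  Sep: +$723.54 − $2,061.48 → -$1,601.82
  Oct: +$723.54 → -$878.28
  Nov: +$723.54 − $604.65 → -$759.39
  Dec: +$723.54 − $806.58 → -$842.43
  Jan: +$723.54 → -$118.89
  Feb: +$723.54 − $604.65 → $0.00
Lowest trial balance = -$1,601.82 (Sep)
Initial deposit = cushion − low point = $1,447.08 − (-$1,601.82) = $3,048.90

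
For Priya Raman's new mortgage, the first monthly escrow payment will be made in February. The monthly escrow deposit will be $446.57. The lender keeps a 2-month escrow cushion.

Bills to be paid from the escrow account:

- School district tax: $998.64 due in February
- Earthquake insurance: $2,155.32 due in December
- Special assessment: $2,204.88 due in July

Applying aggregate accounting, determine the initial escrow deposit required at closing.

Cushion = 2 × $446.57 = $893.14
Trial balance (start $0, +$446.57 each month, − disbursements):
  Feb: +$446.57 − $998.64 → -$552.07
  Mar: +$446.57 → -$105.50
  Apr: +$446.57 → $341.07
  May: +$446.57 → $787.64
  Jun: +$446.57 → $1,234.21
  Jul: +$446.57 − $2,204.88 → -$524.10
  Aug: +$446.57 → -$77.53
  Sep: +$446.57 → $369.04
  Oct: +$446.57 → $815.61
  Nov: +$446.57 → $1,262.18
  Dec: +$446.57 − $2,155.32 → -$446.57
  Jan: +$446.57 → $0.00
Lowest trial balance = -$552.07 (Feb)
Initial deposit = cushion − low point = $893.14 − (-$552.07) = $1,445.21

$1,445.21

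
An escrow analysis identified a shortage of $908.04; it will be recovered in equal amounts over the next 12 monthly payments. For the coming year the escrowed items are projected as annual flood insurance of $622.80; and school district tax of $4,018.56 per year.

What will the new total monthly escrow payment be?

Flood insurance — $622.80 per year
School district tax — $4,018.56 per year
Annual escrow total = $622.80 + $4,018.56 = $4,641.36
Monthly = $4,641.36 ÷ 12 = $386.78
Shortage spread = $908.04 ÷ 12 = $75.67/mo
New monthly escrow = $386.78 + $75.67 = $462.45

$462.45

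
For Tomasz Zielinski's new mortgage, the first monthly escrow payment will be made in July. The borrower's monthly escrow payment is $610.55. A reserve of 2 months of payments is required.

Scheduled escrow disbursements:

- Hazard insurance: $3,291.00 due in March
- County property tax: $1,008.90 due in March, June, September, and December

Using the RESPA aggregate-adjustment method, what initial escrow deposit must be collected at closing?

Cushion = 2 × $610.55 = $1,221.10
Trial balance (start $0, +$610.55 each month, − disbursements):
  Jul: +$610.55 → $610.55
  Aug: +$610.55 → $1,221.10
  Sep: +$610.55 − $1,008.90 → $822.75
  Oct: +$610.55 → $1,433.30
  Nov: +$610.55 → $2,043.85
  Dec: +$610.55 − $1,008.90 → $1,645.50
  Jan: +$610.55 → $2,256.05
  Feb: +$610.55 → $2,866.60
  Mar: +$610.55 − $4,299.90 → -$822.75
  Apr: +$610.55 → -$212.20
  May: +$610.55 → $398.35
  Jun: +$610.55 − $1,008.90 → $0.00
Lowest trial balance = -$822.75 (Mar)
Initial deposit = cushion − low point = $1,221.10 − (-$822.75) = $2,043.85

$2,043.85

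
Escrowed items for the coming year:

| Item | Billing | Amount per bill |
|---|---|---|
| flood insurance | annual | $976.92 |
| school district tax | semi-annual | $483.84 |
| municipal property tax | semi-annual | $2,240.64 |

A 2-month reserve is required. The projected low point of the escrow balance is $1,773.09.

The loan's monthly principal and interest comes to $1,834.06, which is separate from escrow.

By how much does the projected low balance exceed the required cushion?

$702.11

Flood insurance — $976.92 per year
School district tax — $483.84 × 2 = $967.68 per year
Municipal property tax — $2,240.64 × 2 = $4,481.28 per year
Combined annual = $976.92 + $967.68 + $4,481.28 = $6,425.88
Base monthly escrow = $6,425.88 ÷ 12 = $535.49
Required cushion = 2 × $535.49 = $1,070.98
Surplus = $1,773.09 − $1,070.98 = $702.11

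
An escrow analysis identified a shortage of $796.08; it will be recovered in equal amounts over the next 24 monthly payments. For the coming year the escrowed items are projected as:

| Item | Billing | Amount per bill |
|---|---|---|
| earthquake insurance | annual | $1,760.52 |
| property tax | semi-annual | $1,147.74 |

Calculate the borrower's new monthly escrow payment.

$371.17

Earthquake insurance: $1,760.52 per year
Property tax: $1,147.74 × 2 = $2,295.48 per year
Combined annual = $1,760.52 + $2,295.48 = $4,056.00
Base monthly escrow = $4,056.00 / 12 = $338.00
Monthly shortage recovery: $796.08 ÷ 24 = $33.17
New monthly escrow = $338.00 + $33.17 = $371.17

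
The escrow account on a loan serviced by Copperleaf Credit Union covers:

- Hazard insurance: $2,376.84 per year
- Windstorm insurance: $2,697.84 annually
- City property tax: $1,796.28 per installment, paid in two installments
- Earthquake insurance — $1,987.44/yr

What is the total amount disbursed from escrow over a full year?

Hazard insurance — $2,376.84/yr
Windstorm insurance — $2,697.84/yr
City property tax — $1,796.28 × 2 = $3,592.56/yr
Earthquake insurance — $1,987.44/yr
Total per year = $2,376.84 + $2,697.84 + $3,592.56 + $1,987.44 = $10,654.68

$10,654.68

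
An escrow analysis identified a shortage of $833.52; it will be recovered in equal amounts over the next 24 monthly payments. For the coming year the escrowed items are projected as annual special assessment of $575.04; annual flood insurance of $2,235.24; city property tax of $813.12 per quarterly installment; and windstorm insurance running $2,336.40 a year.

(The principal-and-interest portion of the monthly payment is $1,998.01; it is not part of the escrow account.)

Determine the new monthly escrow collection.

$734.66

Special assessment — $575.04/yr
Flood insurance — $2,235.24/yr
City property tax — $813.12 × 4 = $3,252.48/yr
Windstorm insurance — $2,336.40/yr
Combined annual = $575.04 + $2,235.24 + $3,252.48 + $2,336.40 = $8,399.16
Base monthly escrow = $8,399.16 ÷ 12 = $699.93
Monthly shortage recovery: $833.52 / 24 = $34.73
New monthly escrow = $699.93 + $34.73 = $734.66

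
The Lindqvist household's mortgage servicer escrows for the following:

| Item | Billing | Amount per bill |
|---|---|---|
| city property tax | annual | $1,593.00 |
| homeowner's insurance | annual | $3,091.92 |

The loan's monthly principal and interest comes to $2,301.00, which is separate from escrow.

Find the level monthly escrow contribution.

City property tax — $1,593.00/yr
Homeowner's insurance — $3,091.92/yr
Total per year = $1,593.00 + $3,091.92 = $4,684.92
Base monthly escrow = $4,684.92 / 12 = $390.41

$390.41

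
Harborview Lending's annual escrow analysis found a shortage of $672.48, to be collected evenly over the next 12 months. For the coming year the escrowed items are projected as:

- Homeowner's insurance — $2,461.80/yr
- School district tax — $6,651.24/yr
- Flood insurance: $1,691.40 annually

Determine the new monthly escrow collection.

Homeowner's insurance = $2,461.80 per year
School district tax = $6,651.24 per year
Flood insurance = $1,691.40 per year
Total annual escrow = $2,461.80 + $6,651.24 + $1,691.40 = $10,804.44
Per month = $10,804.44 / 12 = $900.37
Monthly shortage recovery: $672.48 ÷ 12 = $56.04
New monthly escrow = $900.37 + $56.04 = $956.41

$956.41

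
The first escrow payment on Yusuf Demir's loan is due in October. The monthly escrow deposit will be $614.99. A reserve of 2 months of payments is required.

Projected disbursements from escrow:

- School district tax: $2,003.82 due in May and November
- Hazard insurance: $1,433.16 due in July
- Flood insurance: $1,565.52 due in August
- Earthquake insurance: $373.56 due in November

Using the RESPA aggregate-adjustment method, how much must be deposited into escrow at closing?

Cushion = 2 × $614.99 = $1,229.98
Trial balance (start $0, +$614.99 each month, − disbursements):
  Oct: +$614.99 → $614.99
  Nov: +$614.99 − $2,377.38 → -$1,147.40
  Dec: +$614.99 → -$532.41
  Jan: +$614.99 → $82.58
  Feb: +$614.99 → $697.57
  Mar: +$614.99 → $1,312.56
  Apr: +$614.99 → $1,927.55
  May: +$614.99 − $2,003.82 → $538.72
  Jun: +$614.99 → $1,153.71
  Jul: +$614.99 − $1,433.16 → $335.54
  Aug: +$614.99 − $1,565.52 → -$614.99
  Sep: +$614.99 → $0.00
Lowest trial balance = -$1,147.40 (Nov)
Initial deposit = cushion − low point = $1,229.98 − (-$1,147.40) = $2,377.38

$2,377.38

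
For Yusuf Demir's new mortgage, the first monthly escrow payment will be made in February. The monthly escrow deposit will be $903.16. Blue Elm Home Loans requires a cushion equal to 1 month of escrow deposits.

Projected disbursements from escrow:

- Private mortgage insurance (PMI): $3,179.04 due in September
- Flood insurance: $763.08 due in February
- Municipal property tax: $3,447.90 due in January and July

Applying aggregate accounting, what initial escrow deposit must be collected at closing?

Cushion = 1 × $903.16 = $903.16
Trial balance (start $0, +$903.16 each month, − disbursements):
  Feb: +$903.16 − $763.08 → $140.08
  Mar: +$903.16 → $1,043.24
  Apr: +$903.16 → $1,946.40
  May: +$903.16 → $2,849.56
  Jun: +$903.16 → $3,752.72
  Jul: +$903.16 − $3,447.90 → $1,207.98
  Aug: +$903.16 → $2,111.14
  Sep: +$903.16 − $3,179.04 → -$164.74
  Oct: +$903.16 → $738.42
  Nov: +$903.16 → $1,641.58
  Dec: +$903.16 → $2,544.74
  Jan: +$903.16 − $3,447.90 → $0.00
Lowest trial balance = -$164.74 (Sep)
Initial deposit = cushion − low point = $903.16 − (-$164.74) = $1,067.90

$1,067.90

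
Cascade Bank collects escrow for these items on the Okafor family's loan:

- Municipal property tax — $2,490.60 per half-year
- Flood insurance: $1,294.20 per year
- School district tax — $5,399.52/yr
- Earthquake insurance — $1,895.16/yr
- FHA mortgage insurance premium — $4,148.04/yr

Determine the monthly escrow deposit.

Municipal property tax: $2,490.60 × 2 = $4,981.20 per year
Flood insurance: $1,294.20 per year
School district tax: $5,399.52 per year
Earthquake insurance: $1,895.16 per year
FHA mortgage insurance premium: $4,148.04 per year
Combined annual = $4,981.20 + $1,294.20 + $5,399.52 + $1,895.16 + $4,148.04 = $17,718.12
Monthly = $17,718.12 / 12 = $1,476.51

$1,476.51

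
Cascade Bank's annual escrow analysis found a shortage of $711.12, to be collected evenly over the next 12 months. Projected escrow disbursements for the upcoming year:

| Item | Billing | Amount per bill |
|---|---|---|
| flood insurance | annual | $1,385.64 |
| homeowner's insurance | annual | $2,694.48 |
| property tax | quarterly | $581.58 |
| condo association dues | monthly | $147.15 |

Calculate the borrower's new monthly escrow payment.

Flood insurance — $1,385.64 per year
Homeowner's insurance — $2,694.48 per year
Property tax — $581.58 × 4 = $2,326.32 per year
Condo association dues — $147.15 × 12 = $1,765.80 per year
Yearly total = $1,385.64 + $2,694.48 + $2,326.32 + $1,765.80 = $8,172.24
Base monthly escrow = $8,172.24 ÷ 12 = $681.02
Shortage per month = $711.12 ÷ 12 = $59.26
New monthly escrow = $681.02 + $59.26 = $740.28

$740.28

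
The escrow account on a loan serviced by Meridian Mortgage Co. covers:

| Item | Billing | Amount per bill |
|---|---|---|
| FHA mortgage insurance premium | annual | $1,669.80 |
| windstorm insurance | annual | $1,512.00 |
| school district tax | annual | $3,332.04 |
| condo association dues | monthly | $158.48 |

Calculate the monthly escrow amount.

FHA mortgage insurance premium — $1,669.80
Windstorm insurance — $1,512.00
School district tax — $3,332.04
Condo association dues — $158.48 × 12 = $1,901.76
Annual escrow total = $1,669.80 + $1,512.00 + $3,332.04 + $1,901.76 = $8,415.60
Monthly escrow = $8,415.60 / 12 = $701.30

$701.30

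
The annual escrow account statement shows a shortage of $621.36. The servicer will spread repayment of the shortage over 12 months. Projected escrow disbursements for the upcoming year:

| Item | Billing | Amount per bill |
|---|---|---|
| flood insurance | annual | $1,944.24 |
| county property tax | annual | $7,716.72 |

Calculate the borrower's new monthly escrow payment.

$856.86

Flood insurance: $1,944.24 per year
County property tax: $7,716.72 per year
Total per year = $1,944.24 + $7,716.72 = $9,660.96
Base monthly escrow = $9,660.96 / 12 = $805.08
Monthly shortage recovery: $621.36 ÷ 12 = $51.78
New monthly escrow = $805.08 + $51.78 = $856.86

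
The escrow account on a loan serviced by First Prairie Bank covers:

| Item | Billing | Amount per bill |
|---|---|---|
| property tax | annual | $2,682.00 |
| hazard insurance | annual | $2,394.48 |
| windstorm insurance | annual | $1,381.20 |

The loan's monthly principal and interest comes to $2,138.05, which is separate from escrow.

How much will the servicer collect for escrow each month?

Property tax — $2,682.00 per year
Hazard insurance — $2,394.48 per year
Windstorm insurance — $1,381.20 per year
Combined annual = $2,682.00 + $2,394.48 + $1,381.20 = $6,457.68
Monthly escrow = $6,457.68 / 12 = $538.14

$538.14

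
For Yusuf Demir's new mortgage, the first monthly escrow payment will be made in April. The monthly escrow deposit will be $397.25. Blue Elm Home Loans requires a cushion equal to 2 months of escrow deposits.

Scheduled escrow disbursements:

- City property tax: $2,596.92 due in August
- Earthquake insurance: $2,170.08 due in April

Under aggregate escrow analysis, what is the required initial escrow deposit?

Cushion = 2 × $397.25 = $794.50
Trial balance (start $0, +$397.25 each month, − disbursements):
  Apr: +$397.25 − $2,170.08 → -$1,772.83
  May: +$397.25 → -$1,375.58
  Jun: +$397.25 → -$978.33
  Jul: +$397.25 → -$581.08
  Aug: +$397.25 − $2,596.92 → -$2,780.75
  Sep: +$397.25 → -$2,383.50
  Oct: +$397.25 → -$1,986.25
  Nov: +$397.25 → -$1,589.00
  Dec: +$397.25 → -$1,191.75
  Jan: +$397.25 → -$794.50
  Feb: +$397.25 → -$397.25
  Mar: +$397.25 → $0.00
Lowest trial balance = -$2,780.75 (Aug)
Initial deposit = cushion − low point = $794.50 − (-$2,780.75) = $3,575.25

$3,575.25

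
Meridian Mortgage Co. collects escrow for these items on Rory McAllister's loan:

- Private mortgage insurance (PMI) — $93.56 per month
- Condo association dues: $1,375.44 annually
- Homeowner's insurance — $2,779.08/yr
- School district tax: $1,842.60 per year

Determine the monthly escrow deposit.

$593.32

Private mortgage insurance (PMI) = $93.56 × 12 = $1,122.72 annually
Condo association dues = $1,375.44 annually
Homeowner's insurance = $2,779.08 annually
School district tax = $1,842.60 annually
Combined annual = $1,122.72 + $1,375.44 + $2,779.08 + $1,842.60 = $7,119.84
Monthly = $7,119.84 / 12 = $593.32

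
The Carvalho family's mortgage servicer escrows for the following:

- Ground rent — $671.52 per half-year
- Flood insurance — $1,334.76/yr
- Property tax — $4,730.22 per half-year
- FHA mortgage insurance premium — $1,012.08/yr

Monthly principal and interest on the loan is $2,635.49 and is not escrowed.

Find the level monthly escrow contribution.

$1,095.86

Ground rent — $671.52 × 2 = $1,343.04 annually
Flood insurance — $1,334.76 annually
Property tax — $4,730.22 × 2 = $9,460.44 annually
FHA mortgage insurance premium — $1,012.08 annually
Yearly total = $1,343.04 + $1,334.76 + $9,460.44 + $1,012.08 = $13,150.32
Per month = $13,150.32 / 12 = $1,095.86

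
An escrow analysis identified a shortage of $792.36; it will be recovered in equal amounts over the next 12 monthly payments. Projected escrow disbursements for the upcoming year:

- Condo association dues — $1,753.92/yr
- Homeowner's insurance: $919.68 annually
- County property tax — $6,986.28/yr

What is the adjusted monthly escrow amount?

Condo association dues — $1,753.92
Homeowner's insurance — $919.68
County property tax — $6,986.28
Combined annual = $1,753.92 + $919.68 + $6,986.28 = $9,659.88
Monthly escrow = $9,659.88 ÷ 12 = $804.99
Monthly shortage recovery: $792.36 ÷ 12 = $66.03
New monthly escrow = $804.99 + $66.03 = $871.02

$871.02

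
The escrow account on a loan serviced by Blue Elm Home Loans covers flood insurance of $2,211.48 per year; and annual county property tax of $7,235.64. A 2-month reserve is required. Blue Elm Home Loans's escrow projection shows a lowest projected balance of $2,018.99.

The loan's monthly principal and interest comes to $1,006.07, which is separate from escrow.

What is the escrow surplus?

Flood insurance — $2,211.48 annually
County property tax — $7,235.64 annually
Combined annual = $2,211.48 + $7,235.64 = $9,447.12
Base monthly escrow = $9,447.12 / 12 = $787.26
Cushion = 2 × $787.26 = $1,574.52
Surplus = $2,018.99 − $1,574.52 = $444.47

$444.47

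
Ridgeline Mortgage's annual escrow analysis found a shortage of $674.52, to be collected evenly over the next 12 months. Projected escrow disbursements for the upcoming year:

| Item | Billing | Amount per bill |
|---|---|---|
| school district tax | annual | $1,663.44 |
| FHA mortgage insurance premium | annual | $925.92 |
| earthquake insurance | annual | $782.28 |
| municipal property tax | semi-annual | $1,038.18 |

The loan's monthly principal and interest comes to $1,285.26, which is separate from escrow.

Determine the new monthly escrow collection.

School district tax: $1,663.44/yr
FHA mortgage insurance premium: $925.92/yr
Earthquake insurance: $782.28/yr
Municipal property tax: $1,038.18 × 2 = $2,076.36/yr
Total annual escrow = $1,663.44 + $925.92 + $782.28 + $2,076.36 = $5,448.00
Base monthly escrow = $5,448.00 ÷ 12 = $454.00
Shortage per month = $674.52 ÷ 12 = $56.21
Adjusted monthly = $454.00 + $56.21 = $510.21

$510.21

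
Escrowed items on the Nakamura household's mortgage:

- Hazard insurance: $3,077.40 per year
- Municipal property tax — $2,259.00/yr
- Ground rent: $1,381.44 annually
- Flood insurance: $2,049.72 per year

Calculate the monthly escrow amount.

Hazard insurance: $3,077.40/yr
Municipal property tax: $2,259.00/yr
Ground rent: $1,381.44/yr
Flood insurance: $2,049.72/yr
Total annual escrow = $8,767.56
Per month = $8,767.56 ÷ 12 = $730.63

$730.63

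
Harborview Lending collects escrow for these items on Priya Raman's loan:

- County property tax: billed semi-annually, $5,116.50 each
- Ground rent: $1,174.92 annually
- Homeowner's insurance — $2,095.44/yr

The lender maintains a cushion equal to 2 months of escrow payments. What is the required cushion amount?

County property tax: $5,116.50 × 2 = $10,233.00
Ground rent: $1,174.92
Homeowner's insurance: $2,095.44
Combined annual = $10,233.00 + $1,174.92 + $2,095.44 = $13,503.36
Monthly escrow = $13,503.36 ÷ 12 = $1,125.28
Reserve = 2 × $1,125.28 = $2,250.56

$2,250.56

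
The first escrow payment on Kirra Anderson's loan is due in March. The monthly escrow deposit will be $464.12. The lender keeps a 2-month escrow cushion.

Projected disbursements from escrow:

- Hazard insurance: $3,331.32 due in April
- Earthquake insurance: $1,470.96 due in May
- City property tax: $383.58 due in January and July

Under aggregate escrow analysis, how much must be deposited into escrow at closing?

Cushion = 2 × $464.12 = $928.24
Trial balance (start $0, +$464.12 each month, − disbursements):
  Mar: +$464.12 → $464.12
  Apr: +$464.12 − $3,331.32 → -$2,403.08
  May: +$464.12 − $1,470.96 → -$3,409.92
  Jun: +$464.12 → -$2,945.80
  Jul: +$464.12 − $383.58 → -$2,865.26
  Aug: +$464.12 → -$2,401.14
  Sep: +$464.12 → -$1,937.02
  Oct: +$464.12 → -$1,472.90
  Nov: +$464.12 → -$1,008.78
  Dec: +$464.12 → -$544.66
  Jan: +$464.12 − $383.58 → -$464.12
  Feb: +$464.12 → $0.00
Lowest trial balance = -$3,409.92 (May)
Initial deposit = cushion − low point = $928.24 − (-$3,409.92) = $4,338.16

$4,338.16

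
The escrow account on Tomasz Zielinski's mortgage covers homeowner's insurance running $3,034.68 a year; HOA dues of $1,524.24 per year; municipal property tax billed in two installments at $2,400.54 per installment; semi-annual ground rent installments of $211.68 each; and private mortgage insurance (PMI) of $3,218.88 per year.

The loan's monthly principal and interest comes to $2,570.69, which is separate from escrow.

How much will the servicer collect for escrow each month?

$1,083.52

Homeowner's insurance: $3,034.68/yr
HOA dues: $1,524.24/yr
Municipal property tax: $2,400.54 × 2 = $4,801.08/yr
Ground rent: $211.68 × 2 = $423.36/yr
Private mortgage insurance (PMI): $3,218.88/yr
Annual escrow total = $3,034.68 + $1,524.24 + $4,801.08 + $423.36 + $3,218.88 = $13,002.24
Per month = $13,002.24 / 12 = $1,083.52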